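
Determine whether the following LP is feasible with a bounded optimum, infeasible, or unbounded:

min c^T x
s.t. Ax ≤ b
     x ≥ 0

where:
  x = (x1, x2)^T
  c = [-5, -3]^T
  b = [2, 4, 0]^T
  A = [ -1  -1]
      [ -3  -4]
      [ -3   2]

Unbounded (objective can decrease without bound)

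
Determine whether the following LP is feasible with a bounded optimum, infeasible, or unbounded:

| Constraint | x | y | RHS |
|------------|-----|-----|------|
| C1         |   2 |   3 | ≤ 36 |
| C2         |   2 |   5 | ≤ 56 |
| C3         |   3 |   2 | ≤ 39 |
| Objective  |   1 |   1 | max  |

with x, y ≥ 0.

Feasible with a bounded optimal solution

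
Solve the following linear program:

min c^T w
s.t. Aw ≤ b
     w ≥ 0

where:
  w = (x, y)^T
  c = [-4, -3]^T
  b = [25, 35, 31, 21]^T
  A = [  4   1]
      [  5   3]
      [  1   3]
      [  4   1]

Evaluate the objective at each vertex of the feasible region:
  z(0, 0) = 0
  z(5.25, 0) = -21
  z(4, 5) = -31
  z(1, 10) = -34  ←
  z(0, 10.33) = -31
The minimum is at x = 1, y = 10.

x = 1, y = 10, z = -34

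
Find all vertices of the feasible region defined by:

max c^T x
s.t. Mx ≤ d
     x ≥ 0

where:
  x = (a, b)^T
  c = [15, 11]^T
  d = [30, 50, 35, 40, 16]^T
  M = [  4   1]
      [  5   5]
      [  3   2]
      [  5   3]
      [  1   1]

(0, 0), (7.5, 0), (7.143, 1.429), (5, 5), (0, 10)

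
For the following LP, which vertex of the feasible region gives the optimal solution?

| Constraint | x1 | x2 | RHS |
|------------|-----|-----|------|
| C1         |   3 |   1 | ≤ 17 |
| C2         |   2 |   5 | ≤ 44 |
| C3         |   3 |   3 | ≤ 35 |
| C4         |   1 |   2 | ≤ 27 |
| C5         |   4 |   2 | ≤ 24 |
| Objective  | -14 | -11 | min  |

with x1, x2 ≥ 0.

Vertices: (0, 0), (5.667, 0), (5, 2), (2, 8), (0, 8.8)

Evaluate the objective at each vertex of the feasible region:
  z(0, 0) = 0
  z(5.667, 0) = -79.33
  z(5, 2) = -92
  z(2, 8) = -116  ←
  z(0, 8.8) = -96.8
The minimum is at x1 = 2, x2 = 8.

(2, 8)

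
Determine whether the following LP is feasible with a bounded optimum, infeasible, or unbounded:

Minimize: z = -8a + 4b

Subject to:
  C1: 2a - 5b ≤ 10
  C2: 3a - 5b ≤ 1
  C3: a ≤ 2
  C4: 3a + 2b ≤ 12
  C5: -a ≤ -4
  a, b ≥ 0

Infeasible (no feasible solution exists)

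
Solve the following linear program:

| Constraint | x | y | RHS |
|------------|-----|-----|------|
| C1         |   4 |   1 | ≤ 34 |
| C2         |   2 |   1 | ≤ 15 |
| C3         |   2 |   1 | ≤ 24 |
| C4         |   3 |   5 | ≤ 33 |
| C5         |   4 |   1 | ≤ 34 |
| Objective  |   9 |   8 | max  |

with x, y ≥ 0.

Evaluate the objective at each vertex of the feasible region:
  z(0, 0) = 0
  z(7.5, 0) = 67.5
  z(6, 3) = 78  ←
  z(0, 6.6) = 52.8
The maximum is at x = 6, y = 3.

x = 6, y = 3, z = 78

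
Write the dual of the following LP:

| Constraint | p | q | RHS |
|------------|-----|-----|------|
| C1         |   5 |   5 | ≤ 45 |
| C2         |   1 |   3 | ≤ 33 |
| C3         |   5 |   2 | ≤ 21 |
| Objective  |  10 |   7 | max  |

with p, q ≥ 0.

Primal max cᵀx s.t. Ax ≤ b, x ≥ 0  →  Dual min bᵀy s.t. Aᵀy ≥ c, y ≥ 0.

Minimize: z = 45y1 + 33y2 + 21y3

Subject to:
  5y1 + y2 + 5y3 ≥ 10
  5y1 + 3y2 + 2y3 ≥ 7
  y1, y2, y3 ≥ 0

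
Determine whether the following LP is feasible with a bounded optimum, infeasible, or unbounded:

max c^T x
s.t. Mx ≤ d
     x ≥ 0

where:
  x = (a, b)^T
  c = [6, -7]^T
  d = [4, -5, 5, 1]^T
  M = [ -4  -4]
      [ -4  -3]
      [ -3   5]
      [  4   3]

Infeasible (no feasible solution exists)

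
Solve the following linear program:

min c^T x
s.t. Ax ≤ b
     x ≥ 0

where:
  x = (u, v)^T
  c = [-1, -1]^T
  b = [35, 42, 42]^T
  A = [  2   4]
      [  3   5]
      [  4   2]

Evaluate the objective at each vertex of the feasible region:
  z(0, 0) = 0
  z(10.5, 0) = -10.5
  z(9, 3) = -12  ←
  z(0, 8.4) = -8.4
The minimum is at u = 9, v = 3.

u = 9, v = 3, z = -12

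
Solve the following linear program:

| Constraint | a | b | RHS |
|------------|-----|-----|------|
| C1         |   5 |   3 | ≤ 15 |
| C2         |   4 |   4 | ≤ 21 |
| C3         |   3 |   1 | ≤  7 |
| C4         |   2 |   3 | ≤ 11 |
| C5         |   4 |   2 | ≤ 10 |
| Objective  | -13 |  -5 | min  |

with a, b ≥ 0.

Evaluate the objective at each vertex of the feasible region:
  z(0, 0) = 0
  z(2.333, 0) = -30.33
  z(2, 1) = -31  ←
  z(1, 3) = -28
  z(0, 3.667) = -18.33
The minimum is at a = 2, b = 1.

a = 2, b = 1, z = -31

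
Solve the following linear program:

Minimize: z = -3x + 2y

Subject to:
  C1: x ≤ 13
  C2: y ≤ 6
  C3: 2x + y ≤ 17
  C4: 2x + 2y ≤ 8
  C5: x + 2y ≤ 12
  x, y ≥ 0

Evaluate the objective at each vertex of the feasible region:
  z(0, 0) = 0
  z(4, 0) = -12  ←
  z(0, 4) = 8
The minimum is at x = 4, y = 0.

x = 4, y = 0, z = -12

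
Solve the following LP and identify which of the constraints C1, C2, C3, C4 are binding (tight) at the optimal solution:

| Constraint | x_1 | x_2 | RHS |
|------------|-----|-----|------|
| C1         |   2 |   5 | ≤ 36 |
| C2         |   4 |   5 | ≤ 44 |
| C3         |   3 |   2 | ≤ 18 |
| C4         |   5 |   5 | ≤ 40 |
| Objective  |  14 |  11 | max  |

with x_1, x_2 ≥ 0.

At x_1 = 2, x_2 = 6, compute slack b - a·x for each constraint:
  C1: 36 − 34 = 2  (slack)
  C2: 44 − 38 = 6  (slack)
  C3: 18 − 18 = 0  (binding)
  C4: 40 − 40 = 0  (binding)

Optimal: x_1 = 2, x_2 = 6
Binding: C3, C4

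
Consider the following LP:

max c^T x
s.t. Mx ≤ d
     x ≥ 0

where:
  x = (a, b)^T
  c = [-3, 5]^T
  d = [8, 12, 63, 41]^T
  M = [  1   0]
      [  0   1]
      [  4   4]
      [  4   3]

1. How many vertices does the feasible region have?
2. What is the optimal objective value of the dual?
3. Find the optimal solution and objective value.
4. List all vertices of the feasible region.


1. 5
2. 60
3. a = 0, b = 12, z = 60
4. (0, 0), (8, 0), (8, 3), (1.25, 12), (0, 12)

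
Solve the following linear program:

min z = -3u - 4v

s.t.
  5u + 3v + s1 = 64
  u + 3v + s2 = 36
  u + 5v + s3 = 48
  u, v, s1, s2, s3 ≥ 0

Evaluate the objective at each vertex of the feasible region:
  z(0, 0) = 0
  z(12.8, 0) = -38.4
  z(8, 8) = -56  ←
  z(0, 9.6) = -38.4
The minimum is at u = 8, v = 8.

u = 8, v = 8, z = -56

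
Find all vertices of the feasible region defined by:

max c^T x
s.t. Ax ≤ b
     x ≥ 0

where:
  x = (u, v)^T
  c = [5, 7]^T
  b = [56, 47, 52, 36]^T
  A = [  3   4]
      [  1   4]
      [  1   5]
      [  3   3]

(0, 0), (12, 0), (2, 10), (0, 10.4)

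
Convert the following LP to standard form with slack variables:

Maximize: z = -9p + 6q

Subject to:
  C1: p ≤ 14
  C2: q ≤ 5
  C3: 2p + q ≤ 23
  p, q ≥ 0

max z = -9p + 6q

s.t.
  p + s1 = 14
  q + s2 = 5
  2p + q + s3 = 23
  p, q, s1, s2, s3 ≥ 0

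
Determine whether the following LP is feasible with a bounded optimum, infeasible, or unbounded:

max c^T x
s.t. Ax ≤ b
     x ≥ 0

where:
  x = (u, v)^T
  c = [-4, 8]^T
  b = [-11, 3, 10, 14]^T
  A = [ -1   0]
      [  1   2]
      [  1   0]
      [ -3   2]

Infeasible (no feasible solution exists)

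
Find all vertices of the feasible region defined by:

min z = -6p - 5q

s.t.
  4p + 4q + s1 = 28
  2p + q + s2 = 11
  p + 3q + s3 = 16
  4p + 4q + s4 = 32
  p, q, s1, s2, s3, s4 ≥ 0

(0, 0), (5.5, 0), (4, 3), (2.5, 4.5), (0, 5.333)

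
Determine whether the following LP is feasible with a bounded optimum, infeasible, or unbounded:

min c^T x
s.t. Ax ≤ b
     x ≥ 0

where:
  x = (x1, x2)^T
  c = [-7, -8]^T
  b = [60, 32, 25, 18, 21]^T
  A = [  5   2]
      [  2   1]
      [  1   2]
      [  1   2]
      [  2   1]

Feasible with a bounded optimal solution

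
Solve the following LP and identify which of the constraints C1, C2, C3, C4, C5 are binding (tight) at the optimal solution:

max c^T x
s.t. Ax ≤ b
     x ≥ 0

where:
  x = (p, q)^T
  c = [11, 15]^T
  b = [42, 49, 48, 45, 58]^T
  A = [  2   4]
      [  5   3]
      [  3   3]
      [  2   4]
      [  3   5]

At p = 5, q = 8, compute slack b - a·x for each constraint:
  C1: 42 − 42 = 0  (binding)
  C2: 49 − 49 = 0  (binding)
  C3: 48 − 39 = 9  (slack)
  C4: 45 − 42 = 3  (slack)
  C5: 58 − 55 = 3  (slack)

Optimal: p = 5, q = 8
Binding: C1, C2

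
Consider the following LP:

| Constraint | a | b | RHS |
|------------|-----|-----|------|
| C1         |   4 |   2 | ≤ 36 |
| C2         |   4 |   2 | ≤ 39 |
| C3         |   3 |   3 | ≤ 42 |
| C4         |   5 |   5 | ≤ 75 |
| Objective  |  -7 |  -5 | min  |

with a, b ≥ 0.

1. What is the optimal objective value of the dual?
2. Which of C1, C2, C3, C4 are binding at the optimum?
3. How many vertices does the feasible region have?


1. -78
2. C1, C3
3. 4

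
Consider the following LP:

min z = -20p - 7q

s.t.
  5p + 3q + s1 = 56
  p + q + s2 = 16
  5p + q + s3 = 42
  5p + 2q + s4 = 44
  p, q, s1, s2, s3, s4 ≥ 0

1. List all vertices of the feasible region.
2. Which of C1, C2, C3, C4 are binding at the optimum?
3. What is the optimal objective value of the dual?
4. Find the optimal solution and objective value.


1. (0, 0), (8.4, 0), (8, 2), (4, 12), (0, 16)
2. C3, C4
3. -174
4. p = 8, q = 2, z = -174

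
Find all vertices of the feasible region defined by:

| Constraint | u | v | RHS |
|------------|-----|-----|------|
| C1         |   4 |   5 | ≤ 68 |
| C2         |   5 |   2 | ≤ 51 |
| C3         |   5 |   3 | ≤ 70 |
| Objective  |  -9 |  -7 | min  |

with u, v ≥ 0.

(0, 0), (10.2, 0), (7, 8), (0, 13.6)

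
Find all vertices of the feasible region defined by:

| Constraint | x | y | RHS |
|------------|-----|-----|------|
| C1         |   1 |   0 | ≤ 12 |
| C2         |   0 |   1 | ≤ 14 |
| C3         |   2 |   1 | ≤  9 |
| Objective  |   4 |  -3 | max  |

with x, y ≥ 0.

(0, 0), (4.5, 0), (0, 9)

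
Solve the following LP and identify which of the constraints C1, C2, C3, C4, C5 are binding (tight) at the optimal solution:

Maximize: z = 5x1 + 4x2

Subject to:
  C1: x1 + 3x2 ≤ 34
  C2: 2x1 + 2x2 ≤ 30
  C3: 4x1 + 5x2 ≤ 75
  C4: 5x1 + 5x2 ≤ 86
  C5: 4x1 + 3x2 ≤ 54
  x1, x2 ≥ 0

At x1 = 9, x2 = 6, compute slack b - a·x for each constraint:
  C1: 34 − 27 = 7  (slack)
  C2: 30 − 30 = 0  (binding)
  C3: 75 − 66 = 9  (slack)
  C4: 86 − 75 = 11  (slack)
  C5: 54 − 54 = 0  (binding)

Optimal: x1 = 9, x2 = 6
Binding: C2, C5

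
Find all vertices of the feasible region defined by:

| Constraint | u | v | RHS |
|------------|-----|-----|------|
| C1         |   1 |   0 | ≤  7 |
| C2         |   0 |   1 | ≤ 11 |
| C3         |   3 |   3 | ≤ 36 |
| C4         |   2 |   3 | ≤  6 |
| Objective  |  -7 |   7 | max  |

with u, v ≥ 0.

(0, 0), (3, 0), (0, 2)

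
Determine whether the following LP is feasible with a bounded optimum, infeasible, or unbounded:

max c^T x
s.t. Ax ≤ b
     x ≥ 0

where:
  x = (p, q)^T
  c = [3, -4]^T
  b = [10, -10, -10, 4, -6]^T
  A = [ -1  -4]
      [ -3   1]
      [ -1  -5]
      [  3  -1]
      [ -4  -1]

Infeasible (no feasible solution exists)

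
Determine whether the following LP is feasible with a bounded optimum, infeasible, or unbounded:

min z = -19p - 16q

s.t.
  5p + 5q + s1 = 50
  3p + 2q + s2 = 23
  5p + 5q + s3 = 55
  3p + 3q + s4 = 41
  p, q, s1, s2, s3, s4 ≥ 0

Feasible with a bounded optimal solution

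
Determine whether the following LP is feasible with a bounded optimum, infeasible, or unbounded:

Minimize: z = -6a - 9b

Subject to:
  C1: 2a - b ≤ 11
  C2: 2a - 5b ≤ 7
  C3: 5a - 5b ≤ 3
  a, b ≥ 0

Unbounded (objective can decrease without bound)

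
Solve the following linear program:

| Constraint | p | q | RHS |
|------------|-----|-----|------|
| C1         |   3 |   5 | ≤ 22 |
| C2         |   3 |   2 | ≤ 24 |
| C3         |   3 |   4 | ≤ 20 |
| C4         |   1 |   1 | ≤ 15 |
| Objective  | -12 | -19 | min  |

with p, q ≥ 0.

Evaluate the objective at each vertex of the feasible region:
  z(0, 0) = 0
  z(6.667, 0) = -80
  z(4, 2) = -86  ←
  z(0, 4.4) = -83.6
The minimum is at p = 4, q = 2.

p = 4, q = 2, z = -86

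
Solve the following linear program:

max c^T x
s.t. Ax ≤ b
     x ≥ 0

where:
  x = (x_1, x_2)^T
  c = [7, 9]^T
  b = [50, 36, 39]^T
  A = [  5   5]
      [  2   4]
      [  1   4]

Evaluate the objective at each vertex of the feasible region:
  z(0, 0) = 0
  z(10, 0) = 70
  z(2, 8) = 86  ←
  z(0, 9) = 81
The maximum is at x_1 = 2, x_2 = 8.

x_1 = 2, x_2 = 8, z = 86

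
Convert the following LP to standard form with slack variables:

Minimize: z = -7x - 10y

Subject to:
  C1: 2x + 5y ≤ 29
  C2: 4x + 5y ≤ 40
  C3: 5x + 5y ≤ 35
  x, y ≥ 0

min z = -7x - 10y

s.t.
  2x + 5y + s1 = 29
  4x + 5y + s2 = 40
  5x + 5y + s3 = 35
  x, y, s1, s2, s3 ≥ 0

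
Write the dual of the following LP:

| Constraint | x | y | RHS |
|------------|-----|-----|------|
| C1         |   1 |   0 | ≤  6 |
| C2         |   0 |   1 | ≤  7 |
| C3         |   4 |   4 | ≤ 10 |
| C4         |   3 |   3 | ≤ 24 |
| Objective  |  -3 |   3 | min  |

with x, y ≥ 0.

Primal min cᵀx s.t. Ax ≤ b, x ≥ 0  →  Dual max −bᵀy s.t. Aᵀy ≥ −c, y ≥ 0.

Maximize: z = -6y1 - 7y2 - 10y3 - 24y4

Subject to:
  y1 + 4y3 + 3y4 ≥ 3
  y2 + 4y3 + 3y4 ≥ -3
  y1, y2, y3, y4 ≥ 0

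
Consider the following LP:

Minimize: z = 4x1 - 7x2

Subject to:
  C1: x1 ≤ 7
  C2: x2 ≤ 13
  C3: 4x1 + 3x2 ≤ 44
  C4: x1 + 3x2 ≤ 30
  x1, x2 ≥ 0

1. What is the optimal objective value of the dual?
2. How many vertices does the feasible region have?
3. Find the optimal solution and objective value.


1. -70
2. 5
3. x1 = 0, x2 = 10, z = -70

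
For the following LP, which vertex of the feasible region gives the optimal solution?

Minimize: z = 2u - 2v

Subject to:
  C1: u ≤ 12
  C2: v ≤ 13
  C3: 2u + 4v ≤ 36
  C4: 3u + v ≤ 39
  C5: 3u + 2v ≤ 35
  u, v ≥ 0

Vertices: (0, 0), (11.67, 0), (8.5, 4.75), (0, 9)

Evaluate the objective at each vertex of the feasible region:
  z(0, 0) = 0
  z(11.67, 0) = 23.33
  z(8.5, 4.75) = 7.5
  z(0, 9) = -18  ←
The minimum is at u = 0, v = 9.

(0, 9)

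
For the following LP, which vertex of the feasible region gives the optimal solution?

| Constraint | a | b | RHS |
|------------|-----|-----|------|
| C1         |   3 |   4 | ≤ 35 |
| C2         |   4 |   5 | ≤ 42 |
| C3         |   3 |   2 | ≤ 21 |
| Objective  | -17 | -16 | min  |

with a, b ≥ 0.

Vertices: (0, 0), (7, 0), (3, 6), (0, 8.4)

Evaluate the objective at each vertex of the feasible region:
  z(0, 0) = 0
  z(7, 0) = -119
  z(3, 6) = -147  ←
  z(0, 8.4) = -134.4
The minimum is at a = 3, b = 6.

(3, 6)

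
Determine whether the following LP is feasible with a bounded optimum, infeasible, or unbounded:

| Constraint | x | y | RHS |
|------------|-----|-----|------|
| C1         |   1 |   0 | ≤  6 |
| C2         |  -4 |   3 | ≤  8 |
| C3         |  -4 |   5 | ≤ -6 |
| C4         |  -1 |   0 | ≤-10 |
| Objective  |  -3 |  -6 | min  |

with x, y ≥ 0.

Infeasible (no feasible solution exists)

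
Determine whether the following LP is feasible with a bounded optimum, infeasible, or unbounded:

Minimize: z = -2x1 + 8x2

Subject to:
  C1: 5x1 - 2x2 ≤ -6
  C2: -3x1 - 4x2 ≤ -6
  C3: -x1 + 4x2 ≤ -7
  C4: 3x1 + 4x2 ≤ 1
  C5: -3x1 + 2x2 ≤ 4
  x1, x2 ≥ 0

Infeasible (no feasible solution exists)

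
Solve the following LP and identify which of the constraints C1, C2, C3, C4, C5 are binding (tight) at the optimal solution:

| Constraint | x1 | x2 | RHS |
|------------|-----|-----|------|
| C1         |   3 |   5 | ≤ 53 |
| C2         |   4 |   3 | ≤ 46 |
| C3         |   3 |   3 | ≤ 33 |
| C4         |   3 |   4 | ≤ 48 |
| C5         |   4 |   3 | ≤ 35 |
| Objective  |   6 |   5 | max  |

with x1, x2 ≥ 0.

At x1 = 2, x2 = 9, compute slack b - a·x for each constraint:
  C1: 53 − 51 = 2  (slack)
  C2: 46 − 35 = 11  (slack)
  C3: 33 − 33 = 0  (binding)
  C4: 48 − 42 = 6  (slack)
  C5: 35 − 35 = 0  (binding)

Optimal: x1 = 2, x2 = 9
Binding: C3, C5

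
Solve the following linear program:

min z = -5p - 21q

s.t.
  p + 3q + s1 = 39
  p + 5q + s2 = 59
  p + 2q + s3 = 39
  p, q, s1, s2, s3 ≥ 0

Evaluate the objective at each vertex of the feasible region:
  z(0, 0) = 0
  z(39, 0) = -195
  z(9, 10) = -255  ←
  z(0, 11.8) = -247.8
The minimum is at p = 9, q = 10.

p = 9, q = 10, z = -255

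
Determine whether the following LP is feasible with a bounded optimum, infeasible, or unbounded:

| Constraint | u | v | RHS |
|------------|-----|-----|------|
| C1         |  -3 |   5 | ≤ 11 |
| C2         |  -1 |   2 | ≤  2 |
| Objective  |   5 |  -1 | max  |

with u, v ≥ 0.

Unbounded (objective can increase without bound)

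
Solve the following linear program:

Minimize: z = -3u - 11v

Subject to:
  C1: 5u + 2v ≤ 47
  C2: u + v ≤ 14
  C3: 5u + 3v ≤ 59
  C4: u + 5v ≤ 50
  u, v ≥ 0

Evaluate the objective at each vertex of the feasible region:
  z(0, 0) = 0
  z(9.4, 0) = -28.2
  z(6.333, 7.667) = -103.3
  z(5, 9) = -114  ←
  z(0, 10) = -110
The minimum is at u = 5, v = 9.

u = 5, v = 9, z = -114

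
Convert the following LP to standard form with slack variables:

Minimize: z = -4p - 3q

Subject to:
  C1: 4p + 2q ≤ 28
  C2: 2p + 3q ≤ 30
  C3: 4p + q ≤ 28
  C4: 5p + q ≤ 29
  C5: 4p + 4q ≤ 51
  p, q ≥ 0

min z = -4p - 3q

s.t.
  4p + 2q + s1 = 28
  2p + 3q + s2 = 30
  4p + q + s3 = 28
  5p + q + s4 = 29
  4p + 4q + s5 = 51
  p, q, s1, s2, s3, s4, s5 ≥ 0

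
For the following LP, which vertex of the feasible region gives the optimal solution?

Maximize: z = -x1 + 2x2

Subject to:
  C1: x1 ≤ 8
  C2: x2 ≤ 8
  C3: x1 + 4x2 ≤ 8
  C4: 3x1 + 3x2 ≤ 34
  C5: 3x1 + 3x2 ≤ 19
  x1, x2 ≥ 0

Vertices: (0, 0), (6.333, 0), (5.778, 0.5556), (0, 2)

Evaluate the objective at each vertex of the feasible region:
  z(0, 0) = 0
  z(6.333, 0) = -6.333
  z(5.778, 0.5556) = -4.667
  z(0, 2) = 4  ←
The maximum is at x1 = 0, x2 = 2.

(0, 2)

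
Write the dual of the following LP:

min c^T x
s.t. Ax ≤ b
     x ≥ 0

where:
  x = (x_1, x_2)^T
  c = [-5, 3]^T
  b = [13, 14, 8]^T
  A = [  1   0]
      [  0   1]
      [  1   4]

Primal min cᵀx s.t. Ax ≤ b, x ≥ 0  →  Dual max −bᵀy s.t. Aᵀy ≥ −c, y ≥ 0.

Maximize: z = -13y1 - 14y2 - 8y3

Subject to:
  y1 + y3 ≥ 5
  y2 + 4y3 ≥ -3
  y1, y2, y3 ≥ 0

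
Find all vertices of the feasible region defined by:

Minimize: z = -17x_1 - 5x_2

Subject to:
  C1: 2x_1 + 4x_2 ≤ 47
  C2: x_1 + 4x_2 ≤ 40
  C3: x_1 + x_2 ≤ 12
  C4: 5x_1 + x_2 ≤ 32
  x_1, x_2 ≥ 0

(0, 0), (6.4, 0), (5, 7), (2.667, 9.333), (0, 10)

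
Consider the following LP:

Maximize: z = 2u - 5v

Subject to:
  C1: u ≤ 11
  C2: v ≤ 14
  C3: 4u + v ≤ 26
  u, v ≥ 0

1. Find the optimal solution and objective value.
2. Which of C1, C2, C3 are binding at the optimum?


1. u = 6.5, v = 0, z = 13
2. C3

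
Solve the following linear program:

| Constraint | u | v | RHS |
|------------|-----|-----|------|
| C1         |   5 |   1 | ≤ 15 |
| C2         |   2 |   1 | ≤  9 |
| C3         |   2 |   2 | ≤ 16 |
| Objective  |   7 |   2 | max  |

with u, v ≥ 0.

Evaluate the objective at each vertex of the feasible region:
  z(0, 0) = 0
  z(3, 0) = 21
  z(2, 5) = 24  ←
  z(1, 7) = 21
  z(0, 8) = 16
The maximum is at u = 2, v = 5.

u = 2, v = 5, z = 24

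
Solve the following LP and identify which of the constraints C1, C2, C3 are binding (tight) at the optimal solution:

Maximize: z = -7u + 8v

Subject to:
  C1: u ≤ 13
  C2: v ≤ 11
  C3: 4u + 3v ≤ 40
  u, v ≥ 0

At u = 0, v = 11, compute slack b - a·x for each constraint:
  C1: 13 − 0 = 13  (slack)
  C2: 11 − 11 = 0  (binding)
  C3: 40 − 33 = 7  (slack)

Optimal: u = 0, v = 11
Binding: C2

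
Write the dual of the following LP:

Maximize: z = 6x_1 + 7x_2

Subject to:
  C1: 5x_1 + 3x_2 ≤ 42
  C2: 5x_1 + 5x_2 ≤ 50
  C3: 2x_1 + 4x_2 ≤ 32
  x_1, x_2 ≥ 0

Primal max cᵀx s.t. Ax ≤ b, x ≥ 0  →  Dual min bᵀy s.t. Aᵀy ≥ c, y ≥ 0.

Minimize: z = 42y1 + 50y2 + 32y3

Subject to:
  5y1 + 5y2 + 2y3 ≥ 6
  3y1 + 5y2 + 4y3 ≥ 7
  y1, y2, y3 ≥ 0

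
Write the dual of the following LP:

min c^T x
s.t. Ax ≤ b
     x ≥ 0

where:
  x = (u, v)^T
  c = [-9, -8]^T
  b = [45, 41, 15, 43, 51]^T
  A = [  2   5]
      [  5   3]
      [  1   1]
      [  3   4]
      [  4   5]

Primal min cᵀx s.t. Ax ≤ b, x ≥ 0  →  Dual max −bᵀy s.t. Aᵀy ≥ −c, y ≥ 0.

Maximize: z = -45y1 - 41y2 - 15y3 - 43y4 - 51y5

Subject to:
  2y1 + 5y2 + y3 + 3y4 + 4y5 ≥ 9
  5y1 + 3y2 + y3 + 4y4 + 5y5 ≥ 8
  y1, y2, y3, y4, y5 ≥ 0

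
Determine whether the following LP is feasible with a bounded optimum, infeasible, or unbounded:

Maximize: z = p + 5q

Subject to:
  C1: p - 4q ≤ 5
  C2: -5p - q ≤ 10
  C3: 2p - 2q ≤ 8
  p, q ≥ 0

Unbounded (objective can increase without bound)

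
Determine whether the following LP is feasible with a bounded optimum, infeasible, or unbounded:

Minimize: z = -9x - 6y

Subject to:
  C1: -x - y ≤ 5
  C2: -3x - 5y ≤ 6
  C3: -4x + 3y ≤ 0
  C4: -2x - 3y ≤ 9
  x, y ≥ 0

Unbounded (objective can decrease without bound)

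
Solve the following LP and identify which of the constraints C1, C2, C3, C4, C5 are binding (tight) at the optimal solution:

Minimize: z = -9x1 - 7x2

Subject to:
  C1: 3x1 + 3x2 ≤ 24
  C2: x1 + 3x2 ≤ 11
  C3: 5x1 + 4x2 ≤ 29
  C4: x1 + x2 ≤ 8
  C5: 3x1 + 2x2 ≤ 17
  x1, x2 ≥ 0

At x1 = 5, x2 = 1, compute slack b - a·x for each constraint:
  C1: 24 − 18 = 6  (slack)
  C2: 11 − 8 = 3  (slack)
  C3: 29 − 29 = 0  (binding)
  C4: 8 − 6 = 2  (slack)
  C5: 17 − 17 = 0  (binding)

Optimal: x1 = 5, x2 = 1
Binding: C3, C5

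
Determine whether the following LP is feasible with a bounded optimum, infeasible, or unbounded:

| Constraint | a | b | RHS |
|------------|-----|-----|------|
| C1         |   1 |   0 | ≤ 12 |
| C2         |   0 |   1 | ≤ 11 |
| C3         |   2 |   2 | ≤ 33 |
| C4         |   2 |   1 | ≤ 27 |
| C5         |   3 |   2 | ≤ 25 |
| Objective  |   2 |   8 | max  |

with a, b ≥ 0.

Feasible with a bounded optimal solution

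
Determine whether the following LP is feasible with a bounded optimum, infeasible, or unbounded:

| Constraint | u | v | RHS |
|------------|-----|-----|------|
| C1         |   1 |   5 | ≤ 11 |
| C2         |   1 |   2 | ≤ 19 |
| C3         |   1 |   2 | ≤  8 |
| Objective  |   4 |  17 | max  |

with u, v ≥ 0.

Feasible with a bounded optimal solution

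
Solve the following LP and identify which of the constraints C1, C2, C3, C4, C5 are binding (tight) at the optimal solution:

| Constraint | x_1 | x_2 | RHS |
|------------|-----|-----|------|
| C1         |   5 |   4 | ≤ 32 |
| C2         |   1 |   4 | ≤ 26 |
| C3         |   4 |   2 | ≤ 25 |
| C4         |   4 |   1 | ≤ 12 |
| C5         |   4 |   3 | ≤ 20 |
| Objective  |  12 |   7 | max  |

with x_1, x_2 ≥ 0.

At x_1 = 2, x_2 = 4, compute slack b - a·x for each constraint:
  C1: 32 − 26 = 6  (slack)
  C2: 26 − 18 = 8  (slack)
  C3: 25 − 16 = 9  (slack)
  C4: 12 − 12 = 0  (binding)
  C5: 20 − 20 = 0  (binding)

Optimal: x_1 = 2, x_2 = 4
Binding: C4, C5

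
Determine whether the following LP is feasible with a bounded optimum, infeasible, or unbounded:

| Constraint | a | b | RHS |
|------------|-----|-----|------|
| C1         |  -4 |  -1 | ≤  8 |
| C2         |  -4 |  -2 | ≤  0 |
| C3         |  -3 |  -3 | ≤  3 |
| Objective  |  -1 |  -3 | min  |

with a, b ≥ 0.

Unbounded (objective can decrease without bound)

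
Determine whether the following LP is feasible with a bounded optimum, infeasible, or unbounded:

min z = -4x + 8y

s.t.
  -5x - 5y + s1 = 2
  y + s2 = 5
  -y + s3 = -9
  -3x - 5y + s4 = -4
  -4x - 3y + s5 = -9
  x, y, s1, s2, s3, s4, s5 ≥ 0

Infeasible (no feasible solution exists)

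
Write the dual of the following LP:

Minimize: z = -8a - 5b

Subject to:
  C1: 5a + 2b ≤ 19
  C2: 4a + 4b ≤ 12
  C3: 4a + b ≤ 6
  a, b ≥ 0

Primal min cᵀx s.t. Ax ≤ b, x ≥ 0  →  Dual max −bᵀy s.t. Aᵀy ≥ −c, y ≥ 0.

Maximize: z = -19y1 - 12y2 - 6y3

Subject to:
  5y1 + 4y2 + 4y3 ≥ 8
  2y1 + 4y2 + y3 ≥ 5
  y1, y2, y3 ≥ 0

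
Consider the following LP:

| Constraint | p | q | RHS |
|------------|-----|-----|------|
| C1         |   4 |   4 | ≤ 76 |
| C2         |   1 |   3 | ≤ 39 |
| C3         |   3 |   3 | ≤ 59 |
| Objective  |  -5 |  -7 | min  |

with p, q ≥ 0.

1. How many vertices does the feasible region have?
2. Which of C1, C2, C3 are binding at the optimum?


1. 4
2. C1, C2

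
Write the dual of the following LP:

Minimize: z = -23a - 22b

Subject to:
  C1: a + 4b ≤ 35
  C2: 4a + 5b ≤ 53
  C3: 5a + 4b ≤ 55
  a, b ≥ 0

Primal min cᵀx s.t. Ax ≤ b, x ≥ 0  →  Dual max −bᵀy s.t. Aᵀy ≥ −c, y ≥ 0.

Maximize: z = -35y1 - 53y2 - 55y3

Subject to:
  y1 + 4y2 + 5y3 ≥ 23
  4y1 + 5y2 + 4y3 ≥ 22
  y1, y2, y3 ≥ 0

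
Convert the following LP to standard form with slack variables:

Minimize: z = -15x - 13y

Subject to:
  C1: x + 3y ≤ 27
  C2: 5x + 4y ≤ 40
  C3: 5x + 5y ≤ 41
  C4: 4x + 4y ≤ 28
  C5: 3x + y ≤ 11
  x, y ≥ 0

min z = -15x - 13y

s.t.
  x + 3y + s1 = 27
  5x + 4y + s2 = 40
  5x + 5y + s3 = 41
  4x + 4y + s4 = 28
  3x + y + s5 = 11
  x, y, s1, s2, s3, s4, s5 ≥ 0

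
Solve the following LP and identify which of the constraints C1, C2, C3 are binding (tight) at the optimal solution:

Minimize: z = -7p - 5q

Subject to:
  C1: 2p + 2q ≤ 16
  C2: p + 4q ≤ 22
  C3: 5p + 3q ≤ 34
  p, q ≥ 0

At p = 5, q = 3, compute slack b - a·x for each constraint:
  C1: 16 − 16 = 0  (binding)
  C2: 22 − 17 = 5  (slack)
  C3: 34 − 34 = 0  (binding)

Optimal: p = 5, q = 3
Binding: C1, C3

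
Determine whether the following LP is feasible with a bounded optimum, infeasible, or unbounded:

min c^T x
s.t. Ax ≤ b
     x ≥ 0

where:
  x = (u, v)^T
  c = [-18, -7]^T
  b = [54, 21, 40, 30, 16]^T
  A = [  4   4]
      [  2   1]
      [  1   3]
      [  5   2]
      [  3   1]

Feasible with a bounded optimal solution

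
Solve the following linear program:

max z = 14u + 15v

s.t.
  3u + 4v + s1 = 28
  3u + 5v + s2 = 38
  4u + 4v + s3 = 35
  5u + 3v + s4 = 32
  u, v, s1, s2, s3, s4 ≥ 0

Evaluate the objective at each vertex of the feasible region:
  z(0, 0) = 0
  z(6.4, 0) = 89.6
  z(4, 4) = 116  ←
  z(0, 7) = 105
The maximum is at u = 4, v = 4.

u = 4, v = 4, z = 116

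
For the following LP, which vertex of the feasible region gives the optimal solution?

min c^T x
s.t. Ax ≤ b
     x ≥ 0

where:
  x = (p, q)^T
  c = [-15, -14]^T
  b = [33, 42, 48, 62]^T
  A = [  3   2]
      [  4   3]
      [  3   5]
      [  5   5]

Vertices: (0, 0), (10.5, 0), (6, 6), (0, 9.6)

Evaluate the objective at each vertex of the feasible region:
  z(0, 0) = 0
  z(10.5, 0) = -157.5
  z(6, 6) = -174  ←
  z(0, 9.6) = -134.4
The minimum is at p = 6, q = 6.

(6, 6)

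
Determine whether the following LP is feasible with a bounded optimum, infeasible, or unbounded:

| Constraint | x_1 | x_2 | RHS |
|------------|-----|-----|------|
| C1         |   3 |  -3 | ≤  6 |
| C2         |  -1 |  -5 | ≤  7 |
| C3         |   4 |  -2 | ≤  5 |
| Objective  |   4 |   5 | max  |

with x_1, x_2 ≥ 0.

Unbounded (objective can increase without bound)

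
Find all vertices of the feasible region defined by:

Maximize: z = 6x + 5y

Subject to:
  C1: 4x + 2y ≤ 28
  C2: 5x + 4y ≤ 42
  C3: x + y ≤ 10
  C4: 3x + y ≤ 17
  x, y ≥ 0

(0, 0), (5.667, 0), (3.714, 5.857), (2, 8), (0, 10)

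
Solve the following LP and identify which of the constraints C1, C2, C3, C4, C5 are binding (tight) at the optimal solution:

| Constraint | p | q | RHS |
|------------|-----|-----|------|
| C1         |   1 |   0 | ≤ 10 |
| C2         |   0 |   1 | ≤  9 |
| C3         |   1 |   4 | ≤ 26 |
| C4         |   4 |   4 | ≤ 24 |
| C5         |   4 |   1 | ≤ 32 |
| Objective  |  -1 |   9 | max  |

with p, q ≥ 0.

At p = 0, q = 6, compute slack b - a·x for each constraint:
  C1: 10 − 0 = 10  (slack)
  C2: 9 − 6 = 3  (slack)
  C3: 26 − 24 = 2  (slack)
  C4: 24 − 24 = 0  (binding)
  C5: 32 − 6 = 26  (slack)

Optimal: p = 0, q = 6
Binding: C4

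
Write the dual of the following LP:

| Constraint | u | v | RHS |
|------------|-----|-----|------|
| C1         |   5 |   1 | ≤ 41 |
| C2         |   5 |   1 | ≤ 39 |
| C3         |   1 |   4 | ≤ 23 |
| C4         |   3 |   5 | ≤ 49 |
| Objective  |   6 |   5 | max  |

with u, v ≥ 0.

Primal max cᵀx s.t. Ax ≤ b, x ≥ 0  →  Dual min bᵀy s.t. Aᵀy ≥ c, y ≥ 0.

Minimize: z = 41y1 + 39y2 + 23y3 + 49y4

Subject to:
  5y1 + 5y2 + y3 + 3y4 ≥ 6
  y1 + y2 + 4y3 + 5y4 ≥ 5
  y1, y2, y3, y4 ≥ 0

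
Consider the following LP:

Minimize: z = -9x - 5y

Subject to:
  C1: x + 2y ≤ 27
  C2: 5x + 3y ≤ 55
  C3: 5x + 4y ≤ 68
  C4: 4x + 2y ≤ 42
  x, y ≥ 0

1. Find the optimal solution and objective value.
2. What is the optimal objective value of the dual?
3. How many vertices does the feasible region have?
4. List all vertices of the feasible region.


1. x = 8, y = 5, z = -97
2. -97
3. 5
4. (0, 0), (10.5, 0), (8, 5), (4.143, 11.43), (0, 13.5)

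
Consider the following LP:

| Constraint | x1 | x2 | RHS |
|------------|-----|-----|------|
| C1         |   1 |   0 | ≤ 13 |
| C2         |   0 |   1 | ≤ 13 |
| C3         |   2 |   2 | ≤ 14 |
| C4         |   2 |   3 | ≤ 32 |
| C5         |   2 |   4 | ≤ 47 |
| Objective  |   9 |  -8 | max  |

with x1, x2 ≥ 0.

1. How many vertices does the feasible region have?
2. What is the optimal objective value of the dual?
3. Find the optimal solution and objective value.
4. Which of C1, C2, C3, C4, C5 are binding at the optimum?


1. 3
2. 63
3. x1 = 7, x2 = 0, z = 63
4. C3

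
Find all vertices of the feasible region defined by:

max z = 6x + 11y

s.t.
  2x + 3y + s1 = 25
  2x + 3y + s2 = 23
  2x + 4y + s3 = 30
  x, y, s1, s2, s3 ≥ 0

(0, 0), (11.5, 0), (1, 7), (0, 7.5)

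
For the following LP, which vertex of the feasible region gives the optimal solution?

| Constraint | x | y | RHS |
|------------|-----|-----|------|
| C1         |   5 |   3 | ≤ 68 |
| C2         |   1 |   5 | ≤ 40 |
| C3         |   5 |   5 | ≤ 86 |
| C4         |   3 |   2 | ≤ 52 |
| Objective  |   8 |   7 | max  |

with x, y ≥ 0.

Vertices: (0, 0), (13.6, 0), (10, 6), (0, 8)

Evaluate the objective at each vertex of the feasible region:
  z(0, 0) = 0
  z(13.6, 0) = 108.8
  z(10, 6) = 122  ←
  z(0, 8) = 56
The maximum is at x = 10, y = 6.

(10, 6)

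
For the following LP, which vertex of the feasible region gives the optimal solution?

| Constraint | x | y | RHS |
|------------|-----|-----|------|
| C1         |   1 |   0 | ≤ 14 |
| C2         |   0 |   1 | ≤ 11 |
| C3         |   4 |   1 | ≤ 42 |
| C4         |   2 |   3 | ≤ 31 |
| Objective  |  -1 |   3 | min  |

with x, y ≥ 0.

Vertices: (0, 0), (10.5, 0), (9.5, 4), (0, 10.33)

Evaluate the objective at each vertex of the feasible region:
  z(0, 0) = 0
  z(10.5, 0) = -10.5  ←
  z(9.5, 4) = 2.5
  z(0, 10.33) = 31
The minimum is at x = 10.5, y = 0.

(10.5, 0)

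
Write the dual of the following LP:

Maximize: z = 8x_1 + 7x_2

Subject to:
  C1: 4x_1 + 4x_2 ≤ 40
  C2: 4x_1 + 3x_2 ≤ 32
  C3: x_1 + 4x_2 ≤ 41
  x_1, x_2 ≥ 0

Primal max cᵀx s.t. Ax ≤ b, x ≥ 0  →  Dual min bᵀy s.t. Aᵀy ≥ c, y ≥ 0.

Minimize: z = 40y1 + 32y2 + 41y3

Subject to:
  4y1 + 4y2 + y3 ≥ 8
  4y1 + 3y2 + 4y3 ≥ 7
  y1, y2, y3 ≥ 0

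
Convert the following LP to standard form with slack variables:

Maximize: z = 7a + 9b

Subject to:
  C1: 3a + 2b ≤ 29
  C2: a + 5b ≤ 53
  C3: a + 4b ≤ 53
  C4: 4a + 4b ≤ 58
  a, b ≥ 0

max z = 7a + 9b

s.t.
  3a + 2b + s1 = 29
  a + 5b + s2 = 53
  a + 4b + s3 = 53
  4a + 4b + s4 = 58
  a, b, s1, s2, s3, s4 ≥ 0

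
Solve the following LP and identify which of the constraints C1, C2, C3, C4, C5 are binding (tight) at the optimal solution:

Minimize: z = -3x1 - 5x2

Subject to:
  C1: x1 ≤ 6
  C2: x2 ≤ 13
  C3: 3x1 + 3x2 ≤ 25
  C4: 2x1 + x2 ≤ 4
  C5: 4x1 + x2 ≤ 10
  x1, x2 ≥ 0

At x1 = 0, x2 = 4, compute slack b - a·x for each constraint:
  C1: 6 − 0 = 6  (slack)
  C2: 13 − 4 = 9  (slack)
  C3: 25 − 12 = 13  (slack)
  C4: 4 − 4 = 0  (binding)
  C5: 10 − 4 = 6  (slack)

Optimal: x1 = 0, x2 = 4
Binding: C4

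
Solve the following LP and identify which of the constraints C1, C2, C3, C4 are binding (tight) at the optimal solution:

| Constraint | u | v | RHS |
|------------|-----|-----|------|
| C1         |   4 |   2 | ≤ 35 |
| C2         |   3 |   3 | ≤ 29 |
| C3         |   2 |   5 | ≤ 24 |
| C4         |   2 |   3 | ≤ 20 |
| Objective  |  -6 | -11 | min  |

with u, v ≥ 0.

At u = 7, v = 2, compute slack b - a·x for each constraint:
  C1: 35 − 32 = 3  (slack)
  C2: 29 − 27 = 2  (slack)
  C3: 24 − 24 = 0  (binding)
  C4: 20 − 20 = 0  (binding)

Optimal: u = 7, v = 2
Binding: C3, C4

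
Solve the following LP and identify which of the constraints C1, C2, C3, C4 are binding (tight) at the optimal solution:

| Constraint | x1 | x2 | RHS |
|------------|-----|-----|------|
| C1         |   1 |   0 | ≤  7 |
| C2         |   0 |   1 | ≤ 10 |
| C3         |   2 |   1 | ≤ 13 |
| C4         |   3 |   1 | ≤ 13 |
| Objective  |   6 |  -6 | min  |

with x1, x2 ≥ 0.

At x1 = 0, x2 = 10, compute slack b - a·x for each constraint:
  C1: 7 − 0 = 7  (slack)
  C2: 10 − 10 = 0  (binding)
  C3: 13 − 10 = 3  (slack)
  C4: 13 − 10 = 3  (slack)

Optimal: x1 = 0, x2 = 10
Binding: C2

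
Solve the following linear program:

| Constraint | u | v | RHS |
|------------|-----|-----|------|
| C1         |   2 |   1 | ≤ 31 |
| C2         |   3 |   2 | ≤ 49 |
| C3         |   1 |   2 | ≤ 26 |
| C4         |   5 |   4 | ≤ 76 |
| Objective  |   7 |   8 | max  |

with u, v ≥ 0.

Evaluate the objective at each vertex of the feasible region:
  z(0, 0) = 0
  z(15.2, 0) = 106.4
  z(8, 9) = 128  ←
  z(0, 13) = 104
The maximum is at u = 8, v = 9.

u = 8, v = 9, z = 128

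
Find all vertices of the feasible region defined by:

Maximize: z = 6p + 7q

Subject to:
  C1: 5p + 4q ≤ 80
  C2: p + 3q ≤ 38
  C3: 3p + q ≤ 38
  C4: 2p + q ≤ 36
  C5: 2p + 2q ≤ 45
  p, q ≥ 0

(0, 0), (12.67, 0), (10.29, 7.143), (8, 10), (0, 12.67)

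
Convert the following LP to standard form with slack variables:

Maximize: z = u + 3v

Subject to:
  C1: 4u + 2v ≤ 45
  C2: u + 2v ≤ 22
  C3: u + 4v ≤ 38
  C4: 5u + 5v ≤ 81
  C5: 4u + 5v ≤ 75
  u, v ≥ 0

max z = u + 3v

s.t.
  4u + 2v + s1 = 45
  u + 2v + s2 = 22
  u + 4v + s3 = 38
  5u + 5v + s4 = 81
  4u + 5v + s5 = 75
  u, v, s1, s2, s3, s4, s5 ≥ 0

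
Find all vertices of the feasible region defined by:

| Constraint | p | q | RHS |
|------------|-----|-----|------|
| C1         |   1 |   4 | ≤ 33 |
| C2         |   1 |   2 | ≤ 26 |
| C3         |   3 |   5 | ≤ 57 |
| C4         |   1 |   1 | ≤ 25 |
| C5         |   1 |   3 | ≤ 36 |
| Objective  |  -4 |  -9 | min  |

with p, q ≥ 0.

(0, 0), (19, 0), (9, 6), (0, 8.25)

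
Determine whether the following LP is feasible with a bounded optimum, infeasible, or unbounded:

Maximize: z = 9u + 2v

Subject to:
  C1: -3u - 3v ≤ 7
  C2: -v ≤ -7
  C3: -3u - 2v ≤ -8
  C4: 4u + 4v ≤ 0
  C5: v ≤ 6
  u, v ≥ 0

Infeasible (no feasible solution exists)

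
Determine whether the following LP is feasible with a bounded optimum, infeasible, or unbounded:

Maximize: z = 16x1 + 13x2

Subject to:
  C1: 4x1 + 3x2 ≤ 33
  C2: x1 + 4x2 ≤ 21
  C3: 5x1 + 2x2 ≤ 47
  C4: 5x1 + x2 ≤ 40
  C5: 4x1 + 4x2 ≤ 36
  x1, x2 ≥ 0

Feasible with a bounded optimal solution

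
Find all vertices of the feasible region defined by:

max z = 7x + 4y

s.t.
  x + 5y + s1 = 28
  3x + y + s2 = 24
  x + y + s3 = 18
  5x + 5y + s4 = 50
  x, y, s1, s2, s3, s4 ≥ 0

(0, 0), (8, 0), (7, 3), (5.5, 4.5), (0, 5.6)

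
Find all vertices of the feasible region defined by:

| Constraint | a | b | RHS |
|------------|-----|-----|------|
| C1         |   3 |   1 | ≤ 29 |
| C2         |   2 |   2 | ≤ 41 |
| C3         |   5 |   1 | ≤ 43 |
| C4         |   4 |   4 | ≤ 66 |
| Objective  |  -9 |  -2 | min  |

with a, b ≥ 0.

(0, 0), (8.6, 0), (7, 8), (6.25, 10.25), (0, 16.5)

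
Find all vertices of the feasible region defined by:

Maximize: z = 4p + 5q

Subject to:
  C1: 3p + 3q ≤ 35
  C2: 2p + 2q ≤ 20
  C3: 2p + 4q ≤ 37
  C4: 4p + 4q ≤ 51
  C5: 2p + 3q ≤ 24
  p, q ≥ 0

(0, 0), (10, 0), (6, 4), (0, 8)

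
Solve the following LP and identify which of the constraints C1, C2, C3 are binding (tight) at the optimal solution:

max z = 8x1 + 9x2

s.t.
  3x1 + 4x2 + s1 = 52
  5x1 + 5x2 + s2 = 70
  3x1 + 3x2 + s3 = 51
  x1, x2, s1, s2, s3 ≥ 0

At x1 = 4, x2 = 10, compute slack b - a·x for each constraint:
  C1: 52 − 52 = 0  (binding)
  C2: 70 − 70 = 0  (binding)
  C3: 51 − 42 = 9  (slack)

Optimal: x1 = 4, x2 = 10
Binding: C1, C2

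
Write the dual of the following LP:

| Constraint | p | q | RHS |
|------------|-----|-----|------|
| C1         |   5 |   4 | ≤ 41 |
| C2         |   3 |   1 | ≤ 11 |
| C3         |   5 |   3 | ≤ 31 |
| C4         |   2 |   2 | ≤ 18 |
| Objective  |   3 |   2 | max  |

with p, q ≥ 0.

Primal max cᵀx s.t. Ax ≤ b, x ≥ 0  →  Dual min bᵀy s.t. Aᵀy ≥ c, y ≥ 0.

Minimize: z = 41y1 + 11y2 + 31y3 + 18y4

Subject to:
  5y1 + 3y2 + 5y3 + 2y4 ≥ 3
  4y1 + y2 + 3y3 + 2y4 ≥ 2
  y1, y2, y3, y4 ≥ 0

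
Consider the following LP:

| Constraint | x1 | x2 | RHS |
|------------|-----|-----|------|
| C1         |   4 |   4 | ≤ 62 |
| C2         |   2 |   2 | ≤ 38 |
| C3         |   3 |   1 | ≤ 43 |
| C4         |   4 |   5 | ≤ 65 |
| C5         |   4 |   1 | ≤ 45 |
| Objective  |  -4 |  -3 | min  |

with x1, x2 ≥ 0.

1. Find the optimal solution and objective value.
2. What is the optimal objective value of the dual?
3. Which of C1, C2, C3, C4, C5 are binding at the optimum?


1. x1 = 10, x2 = 5, z = -55
2. -55
3. C4, C5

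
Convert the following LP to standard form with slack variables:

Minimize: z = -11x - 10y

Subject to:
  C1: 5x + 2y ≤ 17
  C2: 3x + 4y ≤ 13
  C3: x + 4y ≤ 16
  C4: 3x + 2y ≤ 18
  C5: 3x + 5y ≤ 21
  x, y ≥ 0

min z = -11x - 10y

s.t.
  5x + 2y + s1 = 17
  3x + 4y + s2 = 13
  x + 4y + s3 = 16
  3x + 2y + s4 = 18
  3x + 5y + s5 = 21
  x, y, s1, s2, s3, s4, s5 ≥ 0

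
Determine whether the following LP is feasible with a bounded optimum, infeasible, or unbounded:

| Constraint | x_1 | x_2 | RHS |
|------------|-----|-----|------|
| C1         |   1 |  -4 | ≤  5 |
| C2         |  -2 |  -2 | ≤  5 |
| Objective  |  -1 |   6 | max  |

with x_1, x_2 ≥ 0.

Unbounded (objective can increase without bound)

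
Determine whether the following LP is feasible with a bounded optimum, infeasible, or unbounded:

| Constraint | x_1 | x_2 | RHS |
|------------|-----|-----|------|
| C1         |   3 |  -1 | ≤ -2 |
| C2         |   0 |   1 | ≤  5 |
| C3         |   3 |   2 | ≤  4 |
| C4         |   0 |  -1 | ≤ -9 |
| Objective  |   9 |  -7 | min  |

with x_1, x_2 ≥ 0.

Infeasible (no feasible solution exists)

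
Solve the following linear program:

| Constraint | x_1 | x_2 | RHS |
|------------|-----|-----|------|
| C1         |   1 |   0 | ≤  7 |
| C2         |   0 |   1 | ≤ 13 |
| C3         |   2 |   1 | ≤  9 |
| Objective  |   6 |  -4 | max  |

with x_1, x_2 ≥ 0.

Evaluate the objective at each vertex of the feasible region:
  z(0, 0) = 0
  z(4.5, 0) = 27  ←
  z(0, 9) = -36
The maximum is at x_1 = 4.5, x_2 = 0.

x_1 = 4.5, x_2 = 0, z = 27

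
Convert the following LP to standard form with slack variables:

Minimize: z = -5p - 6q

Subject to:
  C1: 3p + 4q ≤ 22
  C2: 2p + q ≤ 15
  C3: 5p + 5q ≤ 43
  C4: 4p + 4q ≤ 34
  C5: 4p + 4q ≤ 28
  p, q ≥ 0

min z = -5p - 6q

s.t.
  3p + 4q + s1 = 22
  2p + q + s2 = 15
  5p + 5q + s3 = 43
  4p + 4q + s4 = 34
  4p + 4q + s5 = 28
  p, q, s1, s2, s3, s4, s5 ≥ 0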